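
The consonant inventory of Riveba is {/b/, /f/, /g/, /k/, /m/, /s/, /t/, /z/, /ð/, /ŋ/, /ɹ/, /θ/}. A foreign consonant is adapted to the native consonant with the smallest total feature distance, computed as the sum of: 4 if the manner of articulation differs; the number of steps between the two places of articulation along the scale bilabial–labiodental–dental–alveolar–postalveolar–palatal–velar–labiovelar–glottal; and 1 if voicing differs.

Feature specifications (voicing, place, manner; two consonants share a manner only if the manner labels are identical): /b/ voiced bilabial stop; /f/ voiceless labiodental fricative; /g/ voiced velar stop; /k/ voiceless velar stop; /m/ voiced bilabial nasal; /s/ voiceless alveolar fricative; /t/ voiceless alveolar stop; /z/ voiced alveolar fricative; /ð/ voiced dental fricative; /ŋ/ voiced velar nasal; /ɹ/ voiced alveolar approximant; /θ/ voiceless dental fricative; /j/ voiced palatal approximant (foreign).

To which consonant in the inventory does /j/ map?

ɹ

/ɹ/ is closest: same manner (approximant), place distance 2 (palatal→alveolar), same voicing; total 2. Next closest is /g/ at distance 5.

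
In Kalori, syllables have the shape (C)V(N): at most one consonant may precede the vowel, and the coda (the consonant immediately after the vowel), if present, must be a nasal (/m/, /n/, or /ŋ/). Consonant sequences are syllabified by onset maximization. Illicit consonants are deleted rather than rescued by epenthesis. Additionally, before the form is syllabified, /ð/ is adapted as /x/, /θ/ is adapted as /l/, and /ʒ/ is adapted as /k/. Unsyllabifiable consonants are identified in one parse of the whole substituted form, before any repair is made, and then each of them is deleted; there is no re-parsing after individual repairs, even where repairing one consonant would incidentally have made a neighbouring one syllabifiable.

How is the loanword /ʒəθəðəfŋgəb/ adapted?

kələxəgə

Substitution: /ʒ/ → /k/, /θ/ → /l/, /ð/ → /x/, giving /kələxəfŋgəb/.
Syllabifying with onset maximization leaves /f/, /ŋ/, /b/ stranded (only a nasal (/m/, /n/, or /ŋ/) is licensed in coda position; onsets are limited to one consonant).
Each unlicensed consonant is deleted: /f/, /ŋ/, /b/.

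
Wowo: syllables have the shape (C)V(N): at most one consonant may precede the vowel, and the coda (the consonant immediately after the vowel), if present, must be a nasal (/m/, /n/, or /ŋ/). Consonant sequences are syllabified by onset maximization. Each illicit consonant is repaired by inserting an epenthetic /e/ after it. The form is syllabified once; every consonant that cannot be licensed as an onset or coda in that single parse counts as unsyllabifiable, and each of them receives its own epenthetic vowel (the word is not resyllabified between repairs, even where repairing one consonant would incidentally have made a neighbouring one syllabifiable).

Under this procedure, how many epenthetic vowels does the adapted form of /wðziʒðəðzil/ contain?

5

The unsyllabifiable consonants are /w/, /ð/, /ʒ/, /ð/, /l/; each receives one epenthetic vowel.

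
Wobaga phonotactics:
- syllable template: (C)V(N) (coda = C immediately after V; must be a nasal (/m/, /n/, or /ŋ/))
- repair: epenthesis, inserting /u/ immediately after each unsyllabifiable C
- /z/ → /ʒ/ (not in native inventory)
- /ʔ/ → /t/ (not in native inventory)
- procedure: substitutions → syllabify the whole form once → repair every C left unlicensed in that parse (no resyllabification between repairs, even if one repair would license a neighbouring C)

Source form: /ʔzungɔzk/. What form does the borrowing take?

Substitution: /ʔ/ → /t/, /z/ → /ʒ/, giving /tʒungɔʒk/.
Under (C)V(N), the unsyllabifiable consonants are /t/, /ʒ/, /k/ (only a nasal (/m/, /n/, or /ŋ/) is licensed in coda position; onsets are limited to one consonant).
Each unlicensed consonant becomes the onset of a new syllable: /t/ → /tu/, /ʒ/ → /ʒu/, /k/ → /ku/.

tuʒungɔʒuku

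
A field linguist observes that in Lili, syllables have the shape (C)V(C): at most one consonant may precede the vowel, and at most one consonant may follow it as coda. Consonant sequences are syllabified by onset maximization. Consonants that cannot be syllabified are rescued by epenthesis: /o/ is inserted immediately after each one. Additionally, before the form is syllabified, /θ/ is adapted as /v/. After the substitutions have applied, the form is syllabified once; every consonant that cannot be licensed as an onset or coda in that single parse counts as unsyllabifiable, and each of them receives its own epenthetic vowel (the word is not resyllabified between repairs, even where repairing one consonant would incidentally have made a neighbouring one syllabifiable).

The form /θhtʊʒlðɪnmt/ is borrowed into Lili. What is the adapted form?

Substitution: /θ/ → /v/, giving /vhtʊʒlðɪnmt/.
Syllabifying with onset maximization leaves /v/, /h/, /l/, /m/, /t/ stranded (at most one coda consonant is licensed; onsets are limited to one consonant).
Epenthesis after each stranded consonant: /v/ → /vo/, /h/ → /ho/, /l/ → /lo/, /m/ → /mo/, /t/ → /to/.

vohotʊʒloðɪnmoto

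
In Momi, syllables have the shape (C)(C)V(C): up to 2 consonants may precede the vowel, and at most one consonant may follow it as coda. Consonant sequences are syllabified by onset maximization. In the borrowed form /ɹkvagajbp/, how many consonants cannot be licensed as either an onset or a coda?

Under (C)(C)V(C), the unsyllabifiable consonants are /ɹ/, /b/, /p/ (at most one coda consonant is licensed; onsets may contain at most 2 consonants).

3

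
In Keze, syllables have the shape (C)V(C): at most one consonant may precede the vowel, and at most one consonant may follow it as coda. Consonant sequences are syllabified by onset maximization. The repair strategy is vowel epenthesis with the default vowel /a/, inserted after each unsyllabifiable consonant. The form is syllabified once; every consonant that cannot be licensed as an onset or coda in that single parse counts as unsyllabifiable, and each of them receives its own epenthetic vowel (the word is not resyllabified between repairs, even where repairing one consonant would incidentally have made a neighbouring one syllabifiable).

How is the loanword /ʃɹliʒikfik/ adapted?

Under (C)V(C), the unsyllabifiable consonants are /ʃ/, /ɹ/ (at most one coda consonant is licensed; onsets are limited to one consonant).
Epenthesis after each stranded consonant: /ʃ/ → /ʃa/, /ɹ/ → /ɹa/.

ʃaɹaliʒikfik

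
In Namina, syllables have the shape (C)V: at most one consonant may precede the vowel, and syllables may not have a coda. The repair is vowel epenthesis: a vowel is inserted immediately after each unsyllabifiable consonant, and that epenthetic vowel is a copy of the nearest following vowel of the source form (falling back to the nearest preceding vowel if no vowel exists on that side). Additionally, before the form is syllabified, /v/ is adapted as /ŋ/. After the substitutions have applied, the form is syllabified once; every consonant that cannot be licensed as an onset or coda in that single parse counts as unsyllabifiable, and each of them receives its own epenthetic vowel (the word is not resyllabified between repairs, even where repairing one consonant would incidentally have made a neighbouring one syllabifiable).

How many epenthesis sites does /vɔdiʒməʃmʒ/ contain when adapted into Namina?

After substitution the input is /ŋɔdiʒməʃmʒ/.
The unsyllabifiable consonants are /ʒ/, /ʃ/, /m/, /ʒ/; each receives one epenthetic vowel.

4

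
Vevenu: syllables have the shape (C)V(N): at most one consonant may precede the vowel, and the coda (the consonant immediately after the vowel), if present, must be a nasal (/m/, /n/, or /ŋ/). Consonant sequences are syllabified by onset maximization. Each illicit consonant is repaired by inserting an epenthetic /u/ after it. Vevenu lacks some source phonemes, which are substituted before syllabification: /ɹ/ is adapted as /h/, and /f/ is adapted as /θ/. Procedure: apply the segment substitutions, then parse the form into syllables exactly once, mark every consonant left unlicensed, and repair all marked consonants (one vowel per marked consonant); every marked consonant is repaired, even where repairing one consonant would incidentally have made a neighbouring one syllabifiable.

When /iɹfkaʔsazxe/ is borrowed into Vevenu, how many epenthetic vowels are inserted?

4

After substitution the input is /ihθkaʔsazxe/.
The unsyllabifiable consonants are /h/, /θ/, /ʔ/, /z/; each receives one epenthetic vowel.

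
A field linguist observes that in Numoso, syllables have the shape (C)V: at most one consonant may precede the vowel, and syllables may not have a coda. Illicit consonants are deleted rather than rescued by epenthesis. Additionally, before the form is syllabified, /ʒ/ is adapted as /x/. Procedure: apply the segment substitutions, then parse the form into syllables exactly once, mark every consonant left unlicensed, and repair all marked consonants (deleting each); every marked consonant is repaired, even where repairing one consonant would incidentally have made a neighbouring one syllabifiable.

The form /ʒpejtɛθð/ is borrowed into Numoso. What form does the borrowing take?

petɛ

Substitution: /ʒ/ → /x/, giving /xpejtɛθð/.
Under (C)V, the unsyllabifiable consonants are /x/, /j/, /θ/, /ð/ (no codas are permitted; onsets are limited to one consonant).
Deleting the stranded consonants removes /x/, /j/, /θ/, /ð/.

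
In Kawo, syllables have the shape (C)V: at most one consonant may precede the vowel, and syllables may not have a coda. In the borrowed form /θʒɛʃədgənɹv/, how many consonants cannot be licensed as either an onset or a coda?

Syllabifying with onset maximization leaves /θ/, /d/, /n/, /ɹ/, /v/ stranded (no codas are permitted; onsets are limited to one consonant).

5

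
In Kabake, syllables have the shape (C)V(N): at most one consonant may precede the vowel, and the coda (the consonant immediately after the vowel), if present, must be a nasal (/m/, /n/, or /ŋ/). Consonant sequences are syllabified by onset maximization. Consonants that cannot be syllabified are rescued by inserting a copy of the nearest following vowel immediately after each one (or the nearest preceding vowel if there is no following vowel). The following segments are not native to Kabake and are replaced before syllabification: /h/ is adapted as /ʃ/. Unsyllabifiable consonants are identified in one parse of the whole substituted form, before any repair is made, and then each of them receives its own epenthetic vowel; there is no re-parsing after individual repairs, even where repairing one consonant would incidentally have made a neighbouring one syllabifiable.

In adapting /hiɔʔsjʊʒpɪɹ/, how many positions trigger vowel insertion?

After substitution the input is /ʃiɔʔsjʊʒpɪɹ/.
The unsyllabifiable consonants are /ʔ/, /s/, /ʒ/, /ɹ/; each receives one epenthetic vowel.

4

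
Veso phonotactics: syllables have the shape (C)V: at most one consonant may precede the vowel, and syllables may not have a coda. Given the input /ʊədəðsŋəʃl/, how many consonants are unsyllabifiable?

4

The consonants /ð/, /s/, /ʃ/, /l/ cannot be parsed into a legal (C)V syllable (no codas are permitted; onsets are limited to one consonant).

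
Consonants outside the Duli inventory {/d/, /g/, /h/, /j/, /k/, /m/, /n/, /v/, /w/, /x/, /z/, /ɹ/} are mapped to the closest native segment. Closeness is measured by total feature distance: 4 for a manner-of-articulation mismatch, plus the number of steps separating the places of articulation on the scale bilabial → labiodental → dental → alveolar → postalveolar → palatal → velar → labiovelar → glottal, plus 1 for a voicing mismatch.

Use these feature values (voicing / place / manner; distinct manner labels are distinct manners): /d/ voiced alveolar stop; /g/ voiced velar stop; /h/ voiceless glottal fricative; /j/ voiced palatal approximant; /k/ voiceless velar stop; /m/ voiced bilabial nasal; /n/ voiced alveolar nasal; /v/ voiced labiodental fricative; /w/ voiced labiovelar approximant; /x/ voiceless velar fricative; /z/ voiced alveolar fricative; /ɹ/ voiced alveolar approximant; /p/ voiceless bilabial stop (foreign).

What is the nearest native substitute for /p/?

/d/ is closest: same manner (stop), place distance 3 (bilabial→alveolar), voicing differs (+1); total 4. Next closest is /m/ at distance 5.

d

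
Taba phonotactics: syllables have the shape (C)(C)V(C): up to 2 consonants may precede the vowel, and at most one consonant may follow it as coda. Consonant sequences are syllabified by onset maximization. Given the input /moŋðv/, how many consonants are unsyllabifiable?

2

Syllabifying with onset maximization leaves /ð/, /v/ stranded (at most one coda consonant is licensed; onsets may contain at most 2 consonants).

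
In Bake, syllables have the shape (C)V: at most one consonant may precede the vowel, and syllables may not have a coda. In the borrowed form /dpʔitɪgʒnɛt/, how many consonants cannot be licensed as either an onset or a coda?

Under (C)V, the unsyllabifiable consonants are /d/, /p/, /g/, /ʒ/, /t/ (no codas are permitted; onsets are limited to one consonant).

5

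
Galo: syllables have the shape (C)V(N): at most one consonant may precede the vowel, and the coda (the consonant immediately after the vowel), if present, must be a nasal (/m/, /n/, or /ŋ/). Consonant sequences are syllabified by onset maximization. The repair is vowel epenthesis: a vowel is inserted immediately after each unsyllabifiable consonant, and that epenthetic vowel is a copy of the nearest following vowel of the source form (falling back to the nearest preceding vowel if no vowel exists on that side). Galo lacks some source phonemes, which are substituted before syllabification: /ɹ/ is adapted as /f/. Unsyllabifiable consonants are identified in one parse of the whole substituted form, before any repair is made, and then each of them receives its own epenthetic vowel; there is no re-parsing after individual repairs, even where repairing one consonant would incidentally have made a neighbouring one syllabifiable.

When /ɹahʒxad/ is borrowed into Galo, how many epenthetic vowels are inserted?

3

After substitution the input is /fahʒxad/.
The unsyllabifiable consonants are /h/, /ʒ/, /d/; each receives one epenthetic vowel.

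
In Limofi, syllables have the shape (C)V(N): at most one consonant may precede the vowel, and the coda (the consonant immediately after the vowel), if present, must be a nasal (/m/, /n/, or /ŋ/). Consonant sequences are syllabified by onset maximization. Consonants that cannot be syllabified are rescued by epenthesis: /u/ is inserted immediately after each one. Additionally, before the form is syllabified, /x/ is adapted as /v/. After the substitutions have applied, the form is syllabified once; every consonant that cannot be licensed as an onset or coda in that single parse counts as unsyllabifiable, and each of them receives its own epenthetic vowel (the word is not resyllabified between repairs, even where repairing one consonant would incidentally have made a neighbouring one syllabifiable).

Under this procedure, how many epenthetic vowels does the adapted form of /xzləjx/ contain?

4

After substitution the input is /vzləjv/.
The unsyllabifiable consonants are /v/, /z/, /j/, /v/; each receives one epenthetic vowel.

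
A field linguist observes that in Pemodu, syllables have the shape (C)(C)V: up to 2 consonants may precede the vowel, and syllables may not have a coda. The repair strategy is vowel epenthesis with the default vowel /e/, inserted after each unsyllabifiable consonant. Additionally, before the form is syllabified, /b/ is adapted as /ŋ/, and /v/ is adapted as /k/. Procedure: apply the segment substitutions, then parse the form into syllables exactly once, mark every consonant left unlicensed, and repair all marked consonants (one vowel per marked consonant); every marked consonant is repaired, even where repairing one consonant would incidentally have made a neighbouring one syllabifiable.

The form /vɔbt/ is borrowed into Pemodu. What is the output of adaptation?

Substitution: /v/ → /k/, /b/ → /ŋ/, giving /kɔŋt/.
Syllabifying with onset maximization leaves /ŋ/, /t/ stranded (no codas are permitted; onsets may contain at most 2 consonants).
Epenthesis after each stranded consonant: /ŋ/ → /ŋe/, /t/ → /te/.

kɔŋete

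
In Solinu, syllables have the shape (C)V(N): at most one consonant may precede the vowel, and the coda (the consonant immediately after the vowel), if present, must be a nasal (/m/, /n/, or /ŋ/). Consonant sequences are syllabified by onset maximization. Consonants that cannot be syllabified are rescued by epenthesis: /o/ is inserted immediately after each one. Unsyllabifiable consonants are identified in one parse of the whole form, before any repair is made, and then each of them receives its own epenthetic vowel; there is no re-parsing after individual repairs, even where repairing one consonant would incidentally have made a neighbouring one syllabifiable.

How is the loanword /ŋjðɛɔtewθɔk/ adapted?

ŋojoðɛɔtewoθɔko

Syllabifying with onset maximization leaves /ŋ/, /j/, /w/, /k/ stranded (only a nasal (/m/, /n/, or /ŋ/) is licensed in coda position; onsets are limited to one consonant).
Inserting the epenthetic vowel yields /ŋ/ → /ŋo/, /j/ → /jo/, /w/ → /wo/, /k/ → /ko/.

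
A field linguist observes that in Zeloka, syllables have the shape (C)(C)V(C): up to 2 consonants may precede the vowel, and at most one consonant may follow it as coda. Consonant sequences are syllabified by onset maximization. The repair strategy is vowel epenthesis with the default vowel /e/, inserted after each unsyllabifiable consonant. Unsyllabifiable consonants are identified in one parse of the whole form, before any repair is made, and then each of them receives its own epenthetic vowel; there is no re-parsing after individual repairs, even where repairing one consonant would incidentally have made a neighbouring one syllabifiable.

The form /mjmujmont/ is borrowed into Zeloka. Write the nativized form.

mejmujmonte

Under (C)(C)V(C), the unsyllabifiable consonants are /m/, /t/ (at most one coda consonant is licensed; onsets may contain at most 2 consonants).
Inserting the epenthetic vowel yields /m/ → /me/, /t/ → /te/.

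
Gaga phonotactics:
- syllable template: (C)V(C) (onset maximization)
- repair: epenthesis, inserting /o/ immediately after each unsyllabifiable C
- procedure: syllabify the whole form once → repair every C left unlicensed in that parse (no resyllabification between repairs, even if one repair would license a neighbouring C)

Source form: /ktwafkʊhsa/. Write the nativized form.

Syllabifying with onset maximization leaves /k/, /t/ stranded (at most one coda consonant is licensed; onsets are limited to one consonant).
Each unlicensed consonant becomes the onset of a new syllable: /k/ → /ko/, /t/ → /to/.

kotowafkʊhsa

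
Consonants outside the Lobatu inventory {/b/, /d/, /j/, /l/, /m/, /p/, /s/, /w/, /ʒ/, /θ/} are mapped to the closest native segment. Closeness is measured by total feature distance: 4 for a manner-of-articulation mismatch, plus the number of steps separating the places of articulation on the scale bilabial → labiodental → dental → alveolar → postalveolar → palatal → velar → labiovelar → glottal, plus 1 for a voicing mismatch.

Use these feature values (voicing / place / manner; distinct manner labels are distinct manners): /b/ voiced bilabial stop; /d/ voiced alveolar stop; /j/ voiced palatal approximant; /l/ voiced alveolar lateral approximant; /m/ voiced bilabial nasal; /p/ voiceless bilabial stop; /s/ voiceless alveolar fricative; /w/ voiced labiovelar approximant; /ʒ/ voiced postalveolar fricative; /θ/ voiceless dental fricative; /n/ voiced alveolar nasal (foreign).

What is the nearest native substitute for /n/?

m

/m/ is closest: same manner (nasal), place distance 3 (alveolar→bilabial), same voicing; total 3. Next closest is /d/ at distance 4.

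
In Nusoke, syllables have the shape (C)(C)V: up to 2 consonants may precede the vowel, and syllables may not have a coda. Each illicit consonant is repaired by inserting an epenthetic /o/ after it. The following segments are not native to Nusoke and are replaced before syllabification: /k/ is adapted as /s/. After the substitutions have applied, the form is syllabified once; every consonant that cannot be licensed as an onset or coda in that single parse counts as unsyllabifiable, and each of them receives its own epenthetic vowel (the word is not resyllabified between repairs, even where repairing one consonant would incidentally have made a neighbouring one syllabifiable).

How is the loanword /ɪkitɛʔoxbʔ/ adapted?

Substitution: /k/ → /s/, giving /ɪsitɛʔoxbʔ/.
The consonants /x/, /b/, /ʔ/ cannot be parsed into a legal (C)(C)V syllable (no codas are permitted; onsets may contain at most 2 consonants).
Each unlicensed consonant becomes the onset of a new syllable: /x/ → /xo/, /b/ → /bo/, /ʔ/ → /ʔo/.

ɪsitɛʔoxoboʔo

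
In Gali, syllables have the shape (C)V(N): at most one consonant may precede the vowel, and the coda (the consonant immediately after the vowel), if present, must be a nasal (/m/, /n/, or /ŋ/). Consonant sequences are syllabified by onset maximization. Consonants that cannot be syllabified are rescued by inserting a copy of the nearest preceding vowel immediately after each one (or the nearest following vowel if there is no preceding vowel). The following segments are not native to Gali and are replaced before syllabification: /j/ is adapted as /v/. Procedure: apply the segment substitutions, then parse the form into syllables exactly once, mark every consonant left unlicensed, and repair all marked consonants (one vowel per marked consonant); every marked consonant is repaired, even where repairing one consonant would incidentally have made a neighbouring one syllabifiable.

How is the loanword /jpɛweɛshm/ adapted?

vɛpɛweɛsɛhɛmɛ

Substitution: /j/ → /v/, giving /vpɛweɛshm/.
Under (C)V(N), the unsyllabifiable consonants are /v/, /s/, /h/, /m/ (only a nasal (/m/, /n/, or /ŋ/) is licensed in coda position; onsets are limited to one consonant).
Epenthesis after each stranded consonant: /v/ → /vɛ/, /s/ → /sɛ/, /h/ → /hɛ/, /m/ → /mɛ/.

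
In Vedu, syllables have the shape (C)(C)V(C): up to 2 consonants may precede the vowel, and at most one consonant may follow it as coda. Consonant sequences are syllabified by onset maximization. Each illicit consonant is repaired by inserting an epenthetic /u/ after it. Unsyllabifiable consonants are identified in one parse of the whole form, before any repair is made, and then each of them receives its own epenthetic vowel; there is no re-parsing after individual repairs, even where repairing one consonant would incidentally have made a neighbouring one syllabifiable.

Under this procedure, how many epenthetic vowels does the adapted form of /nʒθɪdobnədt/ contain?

2

The unsyllabifiable consonants are /n/, /t/; each receives one epenthetic vowel.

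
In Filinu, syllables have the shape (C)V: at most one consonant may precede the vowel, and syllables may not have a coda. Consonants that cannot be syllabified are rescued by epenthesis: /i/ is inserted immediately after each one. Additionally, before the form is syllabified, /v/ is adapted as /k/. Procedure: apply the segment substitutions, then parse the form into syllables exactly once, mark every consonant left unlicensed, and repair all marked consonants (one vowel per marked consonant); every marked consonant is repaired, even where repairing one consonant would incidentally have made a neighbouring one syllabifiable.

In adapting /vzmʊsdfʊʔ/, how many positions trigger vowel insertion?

After substitution the input is /kzmʊsdfʊʔ/.
The unsyllabifiable consonants are /k/, /z/, /s/, /d/, /ʔ/; each receives one epenthetic vowel.

5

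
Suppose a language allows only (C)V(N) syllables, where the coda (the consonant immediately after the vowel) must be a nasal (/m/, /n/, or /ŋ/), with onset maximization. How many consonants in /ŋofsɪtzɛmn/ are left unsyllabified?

3

Syllabifying with onset maximization leaves /f/, /t/, /n/ stranded (only a nasal (/m/, /n/, or /ŋ/) is licensed in coda position; onsets are limited to one consonant).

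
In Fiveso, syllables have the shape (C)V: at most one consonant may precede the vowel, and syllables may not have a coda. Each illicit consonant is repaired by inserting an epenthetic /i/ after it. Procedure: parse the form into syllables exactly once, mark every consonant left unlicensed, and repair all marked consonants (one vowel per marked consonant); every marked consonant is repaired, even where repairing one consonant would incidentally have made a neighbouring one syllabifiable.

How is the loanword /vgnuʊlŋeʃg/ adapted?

Syllabifying with onset maximization leaves /v/, /g/, /l/, /ʃ/, /g/ stranded (no codas are permitted; onsets are limited to one consonant).
Epenthesis after each stranded consonant: /v/ → /vi/, /g/ → /gi/, /l/ → /li/, /ʃ/ → /ʃi/, /g/ → /gi/.

viginuʊliŋeʃigi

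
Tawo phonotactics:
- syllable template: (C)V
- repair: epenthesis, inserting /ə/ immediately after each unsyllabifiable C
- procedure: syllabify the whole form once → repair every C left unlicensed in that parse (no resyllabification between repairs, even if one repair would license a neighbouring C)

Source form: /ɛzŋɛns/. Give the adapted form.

ɛzəŋɛnəsə

The consonants /z/, /n/, /s/ cannot be parsed into a legal (C)V syllable (no codas are permitted; onsets are limited to one consonant).
Epenthesis after each stranded consonant: /z/ → /zə/, /n/ → /nə/, /s/ → /sə/.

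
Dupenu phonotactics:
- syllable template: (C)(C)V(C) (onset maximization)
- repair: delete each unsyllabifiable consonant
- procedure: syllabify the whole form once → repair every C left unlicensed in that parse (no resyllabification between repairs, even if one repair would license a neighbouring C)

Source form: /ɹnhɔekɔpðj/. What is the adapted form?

The consonants /ɹ/, /ð/, /j/ cannot be parsed into a legal (C)(C)V(C) syllable (at most one coda consonant is licensed; onsets may contain at most 2 consonants).
Each unlicensed consonant is deleted: /ɹ/, /ð/, /j/.

nhɔekɔp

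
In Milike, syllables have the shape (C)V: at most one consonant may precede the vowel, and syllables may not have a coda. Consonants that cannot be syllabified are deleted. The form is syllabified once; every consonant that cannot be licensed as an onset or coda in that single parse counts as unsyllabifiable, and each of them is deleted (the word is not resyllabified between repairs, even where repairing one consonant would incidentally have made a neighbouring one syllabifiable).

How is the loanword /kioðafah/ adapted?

The consonants /h/ cannot be parsed into a legal (C)V syllable (no codas are permitted; onsets are limited to one consonant).
Each unlicensed consonant is deleted: /h/.

kioðafa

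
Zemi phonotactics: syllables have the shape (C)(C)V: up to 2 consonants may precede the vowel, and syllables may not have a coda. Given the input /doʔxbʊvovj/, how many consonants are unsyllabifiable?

3

Under (C)(C)V, the unsyllabifiable consonants are /ʔ/, /v/, /j/ (no codas are permitted; onsets may contain at most 2 consonants).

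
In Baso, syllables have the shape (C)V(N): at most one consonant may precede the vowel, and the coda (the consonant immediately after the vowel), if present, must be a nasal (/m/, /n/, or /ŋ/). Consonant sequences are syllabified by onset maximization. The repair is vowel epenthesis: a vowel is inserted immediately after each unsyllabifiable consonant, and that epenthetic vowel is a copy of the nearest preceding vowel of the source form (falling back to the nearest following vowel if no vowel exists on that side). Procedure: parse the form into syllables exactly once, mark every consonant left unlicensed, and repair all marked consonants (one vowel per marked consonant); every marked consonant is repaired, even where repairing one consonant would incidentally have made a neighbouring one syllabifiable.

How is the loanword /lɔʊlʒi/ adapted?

lɔʊlʊʒi

The consonants /l/ cannot be parsed into a legal (C)V(N) syllable (only a nasal (/m/, /n/, or /ŋ/) is licensed in coda position; onsets are limited to one consonant).
Epenthesis after each stranded consonant: /l/ → /lʊ/.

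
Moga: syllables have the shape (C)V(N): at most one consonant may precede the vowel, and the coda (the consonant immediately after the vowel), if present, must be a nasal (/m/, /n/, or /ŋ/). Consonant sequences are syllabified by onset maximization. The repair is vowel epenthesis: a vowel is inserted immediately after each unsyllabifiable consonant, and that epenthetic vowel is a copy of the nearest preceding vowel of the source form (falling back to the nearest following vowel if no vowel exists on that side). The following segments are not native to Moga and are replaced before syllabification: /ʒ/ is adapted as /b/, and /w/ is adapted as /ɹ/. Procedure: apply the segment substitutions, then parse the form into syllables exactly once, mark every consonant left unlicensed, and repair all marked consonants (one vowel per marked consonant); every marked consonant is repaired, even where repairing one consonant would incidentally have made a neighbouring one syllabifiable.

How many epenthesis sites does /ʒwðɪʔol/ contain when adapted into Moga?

3

After substitution the input is /bɹðɪʔol/.
The unsyllabifiable consonants are /b/, /ɹ/, /l/; each receives one epenthetic vowel.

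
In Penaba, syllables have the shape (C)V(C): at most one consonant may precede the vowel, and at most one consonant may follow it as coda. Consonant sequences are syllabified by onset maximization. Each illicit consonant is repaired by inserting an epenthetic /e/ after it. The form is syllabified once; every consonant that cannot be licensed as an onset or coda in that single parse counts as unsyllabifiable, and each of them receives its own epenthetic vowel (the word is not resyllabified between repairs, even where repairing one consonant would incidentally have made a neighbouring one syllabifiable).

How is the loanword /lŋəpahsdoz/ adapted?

Syllabifying with onset maximization leaves /l/, /s/ stranded (at most one coda consonant is licensed; onsets are limited to one consonant).
Epenthesis after each stranded consonant: /l/ → /le/, /s/ → /se/.

leŋəpahsedoz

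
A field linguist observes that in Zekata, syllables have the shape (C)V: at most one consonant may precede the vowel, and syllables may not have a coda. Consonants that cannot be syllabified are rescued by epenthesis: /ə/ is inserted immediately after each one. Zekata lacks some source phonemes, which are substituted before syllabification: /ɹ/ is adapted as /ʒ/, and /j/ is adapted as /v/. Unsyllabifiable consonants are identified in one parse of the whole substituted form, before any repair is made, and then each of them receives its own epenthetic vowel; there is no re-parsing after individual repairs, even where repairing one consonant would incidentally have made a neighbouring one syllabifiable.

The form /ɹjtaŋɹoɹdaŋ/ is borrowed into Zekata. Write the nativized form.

Substitution: /ɹ/ → /ʒ/, /j/ → /v/, giving /ʒvtaŋʒoʒdaŋ/.
The consonants /ʒ/, /v/, /ŋ/, /ʒ/, /ŋ/ cannot be parsed into a legal (C)V syllable (no codas are permitted; onsets are limited to one consonant).
Each unlicensed consonant becomes the onset of a new syllable: /ʒ/ → /ʒə/, /v/ → /və/, /ŋ/ → /ŋə/, /ʒ/ → /ʒə/, /ŋ/ → /ŋə/.

ʒəvətaŋəʒoʒədaŋə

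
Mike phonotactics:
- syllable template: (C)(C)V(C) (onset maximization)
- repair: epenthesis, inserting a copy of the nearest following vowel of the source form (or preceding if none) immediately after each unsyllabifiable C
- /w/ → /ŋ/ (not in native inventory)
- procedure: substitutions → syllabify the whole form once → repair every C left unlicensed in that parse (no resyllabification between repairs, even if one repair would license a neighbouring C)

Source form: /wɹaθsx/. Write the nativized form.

Substitution: /w/ → /ŋ/, giving /ŋɹaθsx/.
The consonants /s/, /x/ cannot be parsed into a legal (C)(C)V(C) syllable (at most one coda consonant is licensed; onsets may contain at most 2 consonants).
Each unlicensed consonant becomes the onset of a new syllable: /s/ → /sa/, /x/ → /xa/.

ŋɹaθsaxa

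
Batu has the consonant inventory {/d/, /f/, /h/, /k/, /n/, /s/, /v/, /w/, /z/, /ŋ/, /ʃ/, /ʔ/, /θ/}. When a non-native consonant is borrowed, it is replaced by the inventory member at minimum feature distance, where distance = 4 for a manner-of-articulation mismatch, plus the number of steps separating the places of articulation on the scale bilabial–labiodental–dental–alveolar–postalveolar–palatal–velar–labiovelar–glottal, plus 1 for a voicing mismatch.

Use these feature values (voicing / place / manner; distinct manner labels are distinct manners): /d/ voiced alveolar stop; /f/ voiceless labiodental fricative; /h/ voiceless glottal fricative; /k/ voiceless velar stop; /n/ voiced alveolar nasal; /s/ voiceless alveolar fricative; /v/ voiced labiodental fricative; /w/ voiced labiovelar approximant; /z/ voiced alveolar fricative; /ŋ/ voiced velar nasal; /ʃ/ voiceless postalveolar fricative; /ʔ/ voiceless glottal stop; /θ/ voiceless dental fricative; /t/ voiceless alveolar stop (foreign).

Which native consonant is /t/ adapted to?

d

/d/ is closest: same manner (stop), place distance 0 (alveolar→alveolar), voicing differs (+1); total 1. Next closest is /k/ at distance 3.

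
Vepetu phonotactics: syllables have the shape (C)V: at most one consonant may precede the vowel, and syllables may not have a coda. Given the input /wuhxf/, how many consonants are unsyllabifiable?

The consonants /h/, /x/, /f/ cannot be parsed into a legal (C)V syllable (no codas are permitted; onsets are limited to one consonant).

3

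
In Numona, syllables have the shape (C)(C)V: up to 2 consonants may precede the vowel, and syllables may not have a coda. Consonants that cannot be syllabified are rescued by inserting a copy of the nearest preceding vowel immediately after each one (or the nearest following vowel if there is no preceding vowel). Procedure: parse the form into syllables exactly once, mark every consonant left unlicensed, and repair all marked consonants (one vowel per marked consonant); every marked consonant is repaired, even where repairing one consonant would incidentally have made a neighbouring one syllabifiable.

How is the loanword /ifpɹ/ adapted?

ifipiɹi

Syllabifying with onset maximization leaves /f/, /p/, /ɹ/ stranded (no codas are permitted; onsets may contain at most 2 consonants).
Each unlicensed consonant becomes the onset of a new syllable: /f/ → /fi/, /p/ → /pi/, /ɹ/ → /ɹi/.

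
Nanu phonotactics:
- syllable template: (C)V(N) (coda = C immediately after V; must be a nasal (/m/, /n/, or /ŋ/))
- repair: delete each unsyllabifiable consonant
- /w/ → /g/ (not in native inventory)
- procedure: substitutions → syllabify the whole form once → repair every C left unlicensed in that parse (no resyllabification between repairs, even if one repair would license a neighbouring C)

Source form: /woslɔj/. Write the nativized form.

Substitution: /w/ → /g/, giving /goslɔj/.
Syllabifying with onset maximization leaves /s/, /j/ stranded (only a nasal (/m/, /n/, or /ŋ/) is licensed in coda position; onsets are limited to one consonant).
Each unlicensed consonant is deleted: /s/, /j/.

golɔ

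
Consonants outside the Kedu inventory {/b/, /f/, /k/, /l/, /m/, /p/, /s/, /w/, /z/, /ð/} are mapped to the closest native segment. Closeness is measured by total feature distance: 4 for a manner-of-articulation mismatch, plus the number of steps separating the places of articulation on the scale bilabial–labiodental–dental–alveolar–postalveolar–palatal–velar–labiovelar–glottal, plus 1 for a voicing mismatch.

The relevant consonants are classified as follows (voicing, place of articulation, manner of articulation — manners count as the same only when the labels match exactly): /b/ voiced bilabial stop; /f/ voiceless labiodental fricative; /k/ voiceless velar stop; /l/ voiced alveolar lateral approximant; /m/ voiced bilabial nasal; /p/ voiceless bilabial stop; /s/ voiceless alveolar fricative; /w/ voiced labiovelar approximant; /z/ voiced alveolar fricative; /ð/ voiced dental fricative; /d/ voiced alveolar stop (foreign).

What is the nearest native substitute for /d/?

b

/b/ is closest: same manner (stop), place distance 3 (alveolar→bilabial), same voicing; total 3. Next closest is /k/ at distance 4.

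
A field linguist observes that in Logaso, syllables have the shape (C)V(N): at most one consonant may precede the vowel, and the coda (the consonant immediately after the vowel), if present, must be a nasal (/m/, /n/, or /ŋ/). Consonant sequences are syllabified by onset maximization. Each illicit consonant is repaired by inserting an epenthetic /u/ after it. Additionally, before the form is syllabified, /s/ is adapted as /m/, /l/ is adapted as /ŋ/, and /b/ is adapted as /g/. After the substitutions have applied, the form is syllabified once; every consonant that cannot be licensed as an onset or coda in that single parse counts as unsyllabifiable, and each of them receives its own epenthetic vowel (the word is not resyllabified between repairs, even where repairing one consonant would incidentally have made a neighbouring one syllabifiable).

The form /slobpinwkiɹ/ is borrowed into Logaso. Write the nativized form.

muŋogupinwukiɹu

Substitution: /s/ → /m/, /l/ → /ŋ/, /b/ → /g/, giving /mŋogpinwkiɹ/.
Under (C)V(N), the unsyllabifiable consonants are /m/, /g/, /w/, /ɹ/ (only a nasal (/m/, /n/, or /ŋ/) is licensed in coda position; onsets are limited to one consonant).
Epenthesis after each stranded consonant: /m/ → /mu/, /g/ → /gu/, /w/ → /wu/, /ɹ/ → /ɹu/.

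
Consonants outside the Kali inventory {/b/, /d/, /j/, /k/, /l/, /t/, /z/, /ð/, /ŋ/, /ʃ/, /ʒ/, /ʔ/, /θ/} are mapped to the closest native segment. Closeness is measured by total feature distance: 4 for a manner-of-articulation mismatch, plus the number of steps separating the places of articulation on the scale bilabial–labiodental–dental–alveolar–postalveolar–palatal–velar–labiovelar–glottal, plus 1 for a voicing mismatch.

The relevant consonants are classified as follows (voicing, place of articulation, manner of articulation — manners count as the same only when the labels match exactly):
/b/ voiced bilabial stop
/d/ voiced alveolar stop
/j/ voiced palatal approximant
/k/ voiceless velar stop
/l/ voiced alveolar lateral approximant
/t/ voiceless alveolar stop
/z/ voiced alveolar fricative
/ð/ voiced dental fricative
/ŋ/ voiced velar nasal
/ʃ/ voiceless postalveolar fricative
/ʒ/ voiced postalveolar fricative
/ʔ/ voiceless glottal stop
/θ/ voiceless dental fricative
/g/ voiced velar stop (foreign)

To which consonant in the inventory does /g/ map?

k

/k/ is closest: same manner (stop), place distance 0 (velar→velar), voicing differs (+1); total 1. Next closest is /d/ at distance 3.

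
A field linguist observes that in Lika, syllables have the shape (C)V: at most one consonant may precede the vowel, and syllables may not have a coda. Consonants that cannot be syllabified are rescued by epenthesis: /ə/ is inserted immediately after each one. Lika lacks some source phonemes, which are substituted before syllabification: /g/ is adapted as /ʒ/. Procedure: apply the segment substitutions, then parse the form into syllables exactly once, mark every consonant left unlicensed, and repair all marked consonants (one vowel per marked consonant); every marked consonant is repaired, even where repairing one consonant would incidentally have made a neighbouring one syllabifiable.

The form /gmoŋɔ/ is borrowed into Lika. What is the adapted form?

ʒəmoŋɔ

Substitution: /g/ → /ʒ/, giving /ʒmoŋɔ/.
The consonants /ʒ/ cannot be parsed into a legal (C)V syllable (no codas are permitted; onsets are limited to one consonant).
Each unlicensed consonant becomes the onset of a new syllable: /ʒ/ → /ʒə/.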